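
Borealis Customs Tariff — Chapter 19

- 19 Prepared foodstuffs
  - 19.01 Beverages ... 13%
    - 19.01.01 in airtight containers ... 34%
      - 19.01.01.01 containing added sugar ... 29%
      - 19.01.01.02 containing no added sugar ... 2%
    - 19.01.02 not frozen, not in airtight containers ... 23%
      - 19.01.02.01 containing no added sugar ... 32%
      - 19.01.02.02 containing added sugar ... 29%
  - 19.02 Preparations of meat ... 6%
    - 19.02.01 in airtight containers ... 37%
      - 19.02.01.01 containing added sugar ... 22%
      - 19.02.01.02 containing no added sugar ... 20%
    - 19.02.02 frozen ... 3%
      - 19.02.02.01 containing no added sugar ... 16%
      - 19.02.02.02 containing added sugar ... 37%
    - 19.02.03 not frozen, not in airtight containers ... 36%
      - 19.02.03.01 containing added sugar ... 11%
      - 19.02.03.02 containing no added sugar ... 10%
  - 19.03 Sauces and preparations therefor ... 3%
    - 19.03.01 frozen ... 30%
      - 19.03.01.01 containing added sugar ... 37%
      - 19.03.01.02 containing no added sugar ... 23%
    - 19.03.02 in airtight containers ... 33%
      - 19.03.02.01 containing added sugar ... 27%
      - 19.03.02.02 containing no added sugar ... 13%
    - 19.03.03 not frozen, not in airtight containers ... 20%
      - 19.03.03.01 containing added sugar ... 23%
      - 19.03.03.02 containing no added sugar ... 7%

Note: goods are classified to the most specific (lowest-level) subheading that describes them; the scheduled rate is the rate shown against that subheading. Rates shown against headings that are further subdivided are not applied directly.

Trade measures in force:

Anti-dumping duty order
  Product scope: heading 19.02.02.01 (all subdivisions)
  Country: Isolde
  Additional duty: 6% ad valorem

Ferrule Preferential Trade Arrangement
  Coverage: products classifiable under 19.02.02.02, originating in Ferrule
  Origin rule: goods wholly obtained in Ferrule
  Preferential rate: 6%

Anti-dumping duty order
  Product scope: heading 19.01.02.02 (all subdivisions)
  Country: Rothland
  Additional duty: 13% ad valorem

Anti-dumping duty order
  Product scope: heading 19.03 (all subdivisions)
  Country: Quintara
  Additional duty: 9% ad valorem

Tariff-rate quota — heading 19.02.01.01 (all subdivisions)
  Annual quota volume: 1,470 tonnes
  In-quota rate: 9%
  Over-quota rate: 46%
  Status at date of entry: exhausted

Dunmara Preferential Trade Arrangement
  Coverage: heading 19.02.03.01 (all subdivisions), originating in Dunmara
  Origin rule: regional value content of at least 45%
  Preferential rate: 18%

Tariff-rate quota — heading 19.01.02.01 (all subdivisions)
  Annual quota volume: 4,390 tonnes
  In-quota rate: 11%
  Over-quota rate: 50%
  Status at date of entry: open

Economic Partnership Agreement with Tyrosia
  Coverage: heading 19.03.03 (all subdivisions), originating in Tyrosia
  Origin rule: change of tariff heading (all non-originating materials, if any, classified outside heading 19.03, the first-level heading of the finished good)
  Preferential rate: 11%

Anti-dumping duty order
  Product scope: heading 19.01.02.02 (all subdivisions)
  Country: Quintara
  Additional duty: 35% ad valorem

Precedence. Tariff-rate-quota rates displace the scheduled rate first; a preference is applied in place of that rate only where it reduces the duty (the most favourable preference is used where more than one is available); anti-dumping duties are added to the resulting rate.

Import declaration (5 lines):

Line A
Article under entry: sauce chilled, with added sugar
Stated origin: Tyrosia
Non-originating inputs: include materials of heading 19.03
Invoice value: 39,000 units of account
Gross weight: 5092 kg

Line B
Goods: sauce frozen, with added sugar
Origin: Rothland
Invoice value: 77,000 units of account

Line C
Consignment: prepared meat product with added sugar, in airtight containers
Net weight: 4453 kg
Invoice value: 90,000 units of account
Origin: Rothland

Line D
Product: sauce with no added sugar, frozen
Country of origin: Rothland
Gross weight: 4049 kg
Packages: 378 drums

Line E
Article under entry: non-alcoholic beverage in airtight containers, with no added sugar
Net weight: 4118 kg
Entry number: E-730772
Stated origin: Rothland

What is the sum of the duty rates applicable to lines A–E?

Line A: sauce → 19.03; chilled → 19.03.03; with added sugar → 19.03.03.01. Scheduled 23%. Tyrosia agreement on 19.03.03: CTH not met. → 23%.
Line B: sauce → 19.03; frozen → 19.03.01; with added sugar → 19.03.01.01. Scheduled 37%. No special measure applies. → 37%.
Line C: prepared meat product → 19.02; in airtight containers → 19.02.01; with added sugar → 19.02.01.01. Scheduled 22%. quota on 19.02.01.01 exhausted → over-quota 46%. → 46%.
Line D: sauce → 19.03; frozen → 19.03.01; with no added sugar → 19.03.01.02. Scheduled 23%. No special measure applies. → 23%.
Line E: non-alcoholic beverage → 19.01; in airtight containers → 19.01.01; with no added sugar → 19.01.01.02. Scheduled 2%. No special measure applies. → 2%.
Sum: 23% + 37% + 46% + 23% + 2% = 131%.

131%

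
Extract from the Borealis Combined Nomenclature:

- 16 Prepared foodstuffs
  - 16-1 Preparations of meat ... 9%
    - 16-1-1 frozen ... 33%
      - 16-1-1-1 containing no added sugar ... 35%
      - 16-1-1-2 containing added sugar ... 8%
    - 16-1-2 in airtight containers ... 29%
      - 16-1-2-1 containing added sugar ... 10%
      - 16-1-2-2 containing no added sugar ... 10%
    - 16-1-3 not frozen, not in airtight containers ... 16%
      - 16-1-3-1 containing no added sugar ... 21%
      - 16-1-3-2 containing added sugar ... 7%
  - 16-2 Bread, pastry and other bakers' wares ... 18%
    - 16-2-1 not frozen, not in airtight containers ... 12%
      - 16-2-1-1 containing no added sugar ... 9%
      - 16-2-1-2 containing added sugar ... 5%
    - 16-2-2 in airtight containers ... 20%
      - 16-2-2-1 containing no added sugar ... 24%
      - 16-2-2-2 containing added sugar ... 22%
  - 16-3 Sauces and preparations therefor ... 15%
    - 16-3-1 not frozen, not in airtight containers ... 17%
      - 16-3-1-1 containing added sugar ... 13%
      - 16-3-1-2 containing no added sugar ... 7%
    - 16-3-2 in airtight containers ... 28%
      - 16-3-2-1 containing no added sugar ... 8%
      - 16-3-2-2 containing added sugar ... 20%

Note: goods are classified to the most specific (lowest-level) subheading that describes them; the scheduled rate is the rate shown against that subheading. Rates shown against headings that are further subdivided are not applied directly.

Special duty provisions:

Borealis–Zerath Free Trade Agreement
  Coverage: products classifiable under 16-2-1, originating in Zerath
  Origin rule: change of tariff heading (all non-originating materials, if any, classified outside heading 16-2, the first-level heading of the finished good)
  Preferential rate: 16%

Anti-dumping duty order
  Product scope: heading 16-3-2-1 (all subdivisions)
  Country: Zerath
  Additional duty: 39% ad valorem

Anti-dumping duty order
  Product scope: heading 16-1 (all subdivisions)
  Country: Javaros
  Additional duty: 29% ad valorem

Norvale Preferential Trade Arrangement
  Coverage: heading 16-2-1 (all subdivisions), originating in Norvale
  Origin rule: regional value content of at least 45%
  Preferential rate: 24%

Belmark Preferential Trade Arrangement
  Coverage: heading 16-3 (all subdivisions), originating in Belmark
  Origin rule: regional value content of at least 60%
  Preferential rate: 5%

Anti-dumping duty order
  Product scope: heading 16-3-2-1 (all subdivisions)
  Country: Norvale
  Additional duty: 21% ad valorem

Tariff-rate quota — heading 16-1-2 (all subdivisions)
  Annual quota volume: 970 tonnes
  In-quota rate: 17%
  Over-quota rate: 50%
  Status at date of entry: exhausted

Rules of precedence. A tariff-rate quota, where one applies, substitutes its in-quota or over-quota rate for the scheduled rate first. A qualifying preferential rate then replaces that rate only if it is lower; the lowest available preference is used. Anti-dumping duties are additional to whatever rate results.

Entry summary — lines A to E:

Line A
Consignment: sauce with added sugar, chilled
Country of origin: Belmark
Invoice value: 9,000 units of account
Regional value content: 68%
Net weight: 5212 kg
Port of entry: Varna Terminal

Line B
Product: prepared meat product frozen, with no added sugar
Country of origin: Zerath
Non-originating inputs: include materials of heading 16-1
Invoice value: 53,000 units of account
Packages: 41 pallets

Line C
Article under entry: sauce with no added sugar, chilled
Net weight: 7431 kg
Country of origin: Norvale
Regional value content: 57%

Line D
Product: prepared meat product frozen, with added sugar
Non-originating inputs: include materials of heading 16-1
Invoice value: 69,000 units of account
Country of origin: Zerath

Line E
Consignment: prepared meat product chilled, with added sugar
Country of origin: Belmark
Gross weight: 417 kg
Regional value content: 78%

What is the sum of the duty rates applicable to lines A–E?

62%

Line A: sauce → 16-3; chilled → 16-3-1; with added sugar → 16-3-1-1. Scheduled 13%. Belmark agreement on 16-3: RVC ≥ 60% → 5% available; preferential 5%. → 5%.
Line B: prepared meat product → 16-1; frozen → 16-1-1; with no added sugar → 16-1-1-1. Scheduled 35%. Zerath agreement on 16-2-1: 16-1-1-1 not covered. → 35%.
Line C: sauce → 16-3; chilled → 16-3-1; with no added sugar → 16-3-1-2. Scheduled 7%. Norvale agreement on 16-2-1: 16-3-1-2 not covered. → 7%.
Line D: prepared meat product → 16-1; frozen → 16-1-1; with added sugar → 16-1-1-2. Scheduled 8%. Zerath agreement on 16-2-1: 16-1-1-2 not covered. → 8%.
Line E: prepared meat product → 16-1; chilled → 16-1-3; with added sugar → 16-1-3-2. Scheduled 7%. Belmark agreement on 16-3: 16-1-3-2 not covered. → 7%.
Sum: 5% + 35% + 7% + 8% + 7% = 62%.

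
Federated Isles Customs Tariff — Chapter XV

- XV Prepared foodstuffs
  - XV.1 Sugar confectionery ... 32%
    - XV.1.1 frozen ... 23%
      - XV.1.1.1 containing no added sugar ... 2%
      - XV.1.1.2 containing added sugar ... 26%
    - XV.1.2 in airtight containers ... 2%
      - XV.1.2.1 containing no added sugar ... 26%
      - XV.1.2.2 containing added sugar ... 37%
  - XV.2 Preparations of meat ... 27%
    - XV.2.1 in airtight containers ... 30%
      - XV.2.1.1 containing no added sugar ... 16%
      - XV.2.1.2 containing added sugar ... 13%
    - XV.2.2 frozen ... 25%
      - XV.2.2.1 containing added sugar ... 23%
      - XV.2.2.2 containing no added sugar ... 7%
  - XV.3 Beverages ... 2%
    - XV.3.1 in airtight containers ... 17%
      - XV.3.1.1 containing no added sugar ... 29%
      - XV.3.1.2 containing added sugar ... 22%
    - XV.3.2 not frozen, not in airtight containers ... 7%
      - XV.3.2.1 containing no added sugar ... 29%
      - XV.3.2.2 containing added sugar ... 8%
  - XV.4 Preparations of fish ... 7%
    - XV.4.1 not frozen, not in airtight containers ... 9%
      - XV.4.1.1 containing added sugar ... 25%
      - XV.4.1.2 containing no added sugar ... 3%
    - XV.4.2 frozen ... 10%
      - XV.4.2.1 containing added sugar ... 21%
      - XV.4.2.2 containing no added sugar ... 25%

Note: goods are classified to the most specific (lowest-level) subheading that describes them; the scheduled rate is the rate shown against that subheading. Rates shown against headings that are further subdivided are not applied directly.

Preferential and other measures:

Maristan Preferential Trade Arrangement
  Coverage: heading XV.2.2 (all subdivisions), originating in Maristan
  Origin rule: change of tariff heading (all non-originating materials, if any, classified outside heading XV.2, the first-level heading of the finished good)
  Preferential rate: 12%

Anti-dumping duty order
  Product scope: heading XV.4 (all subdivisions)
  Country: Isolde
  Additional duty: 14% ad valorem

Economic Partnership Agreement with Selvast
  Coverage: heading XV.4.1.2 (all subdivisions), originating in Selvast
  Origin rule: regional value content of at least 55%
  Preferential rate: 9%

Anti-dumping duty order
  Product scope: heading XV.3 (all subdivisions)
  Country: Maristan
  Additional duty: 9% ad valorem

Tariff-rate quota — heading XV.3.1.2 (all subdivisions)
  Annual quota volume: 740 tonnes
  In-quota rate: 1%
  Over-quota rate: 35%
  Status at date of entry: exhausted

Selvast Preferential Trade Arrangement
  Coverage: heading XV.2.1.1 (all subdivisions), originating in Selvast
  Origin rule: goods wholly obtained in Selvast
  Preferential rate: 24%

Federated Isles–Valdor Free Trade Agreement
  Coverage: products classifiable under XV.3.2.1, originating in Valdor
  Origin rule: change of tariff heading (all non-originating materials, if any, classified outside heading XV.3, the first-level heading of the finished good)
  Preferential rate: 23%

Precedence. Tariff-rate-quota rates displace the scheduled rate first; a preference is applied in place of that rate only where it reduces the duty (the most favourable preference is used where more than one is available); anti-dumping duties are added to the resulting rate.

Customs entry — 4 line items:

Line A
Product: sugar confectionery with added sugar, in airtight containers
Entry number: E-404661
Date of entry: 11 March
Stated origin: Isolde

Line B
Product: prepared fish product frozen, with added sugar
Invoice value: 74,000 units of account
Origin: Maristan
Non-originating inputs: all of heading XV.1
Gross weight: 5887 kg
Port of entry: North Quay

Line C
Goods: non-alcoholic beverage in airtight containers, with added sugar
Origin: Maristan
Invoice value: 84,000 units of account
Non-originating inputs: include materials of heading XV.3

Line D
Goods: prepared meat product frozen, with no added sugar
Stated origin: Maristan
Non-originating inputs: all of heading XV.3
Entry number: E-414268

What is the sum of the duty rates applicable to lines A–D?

109%

Line A: sugar confectionery → XV.1; in airtight containers → XV.1.2; with added sugar → XV.1.2.2. Scheduled 37%. No special measure applies. → 37%.
Line B: prepared fish product → XV.4; frozen → XV.4.2; with added sugar → XV.4.2.1. Scheduled 21%. Maristan agreement on XV.2.2: XV.4.2.1 not covered. → 21%.
Line C: non-alcoholic beverage → XV.3; in airtight containers → XV.3.1; with added sugar → XV.3.1.2. Scheduled 22%. quota on XV.3.1.2 exhausted → over-quota 35%; Maristan agreement on XV.2.2: XV.3.1.2 not covered; anti-dumping (Maristan, XV.3): +9%; total 35% + 9% = 44%. → 44%.
Line D: prepared meat product → XV.2; frozen → XV.2.2; with no added sugar → XV.2.2.2. Scheduled 7%. Maristan agreement on XV.2.2: CTH met → 12% available; preference 12% not lower than 7% → no reduction. → 7%.
Sum: 37% + 21% + 44% + 7% = 109%.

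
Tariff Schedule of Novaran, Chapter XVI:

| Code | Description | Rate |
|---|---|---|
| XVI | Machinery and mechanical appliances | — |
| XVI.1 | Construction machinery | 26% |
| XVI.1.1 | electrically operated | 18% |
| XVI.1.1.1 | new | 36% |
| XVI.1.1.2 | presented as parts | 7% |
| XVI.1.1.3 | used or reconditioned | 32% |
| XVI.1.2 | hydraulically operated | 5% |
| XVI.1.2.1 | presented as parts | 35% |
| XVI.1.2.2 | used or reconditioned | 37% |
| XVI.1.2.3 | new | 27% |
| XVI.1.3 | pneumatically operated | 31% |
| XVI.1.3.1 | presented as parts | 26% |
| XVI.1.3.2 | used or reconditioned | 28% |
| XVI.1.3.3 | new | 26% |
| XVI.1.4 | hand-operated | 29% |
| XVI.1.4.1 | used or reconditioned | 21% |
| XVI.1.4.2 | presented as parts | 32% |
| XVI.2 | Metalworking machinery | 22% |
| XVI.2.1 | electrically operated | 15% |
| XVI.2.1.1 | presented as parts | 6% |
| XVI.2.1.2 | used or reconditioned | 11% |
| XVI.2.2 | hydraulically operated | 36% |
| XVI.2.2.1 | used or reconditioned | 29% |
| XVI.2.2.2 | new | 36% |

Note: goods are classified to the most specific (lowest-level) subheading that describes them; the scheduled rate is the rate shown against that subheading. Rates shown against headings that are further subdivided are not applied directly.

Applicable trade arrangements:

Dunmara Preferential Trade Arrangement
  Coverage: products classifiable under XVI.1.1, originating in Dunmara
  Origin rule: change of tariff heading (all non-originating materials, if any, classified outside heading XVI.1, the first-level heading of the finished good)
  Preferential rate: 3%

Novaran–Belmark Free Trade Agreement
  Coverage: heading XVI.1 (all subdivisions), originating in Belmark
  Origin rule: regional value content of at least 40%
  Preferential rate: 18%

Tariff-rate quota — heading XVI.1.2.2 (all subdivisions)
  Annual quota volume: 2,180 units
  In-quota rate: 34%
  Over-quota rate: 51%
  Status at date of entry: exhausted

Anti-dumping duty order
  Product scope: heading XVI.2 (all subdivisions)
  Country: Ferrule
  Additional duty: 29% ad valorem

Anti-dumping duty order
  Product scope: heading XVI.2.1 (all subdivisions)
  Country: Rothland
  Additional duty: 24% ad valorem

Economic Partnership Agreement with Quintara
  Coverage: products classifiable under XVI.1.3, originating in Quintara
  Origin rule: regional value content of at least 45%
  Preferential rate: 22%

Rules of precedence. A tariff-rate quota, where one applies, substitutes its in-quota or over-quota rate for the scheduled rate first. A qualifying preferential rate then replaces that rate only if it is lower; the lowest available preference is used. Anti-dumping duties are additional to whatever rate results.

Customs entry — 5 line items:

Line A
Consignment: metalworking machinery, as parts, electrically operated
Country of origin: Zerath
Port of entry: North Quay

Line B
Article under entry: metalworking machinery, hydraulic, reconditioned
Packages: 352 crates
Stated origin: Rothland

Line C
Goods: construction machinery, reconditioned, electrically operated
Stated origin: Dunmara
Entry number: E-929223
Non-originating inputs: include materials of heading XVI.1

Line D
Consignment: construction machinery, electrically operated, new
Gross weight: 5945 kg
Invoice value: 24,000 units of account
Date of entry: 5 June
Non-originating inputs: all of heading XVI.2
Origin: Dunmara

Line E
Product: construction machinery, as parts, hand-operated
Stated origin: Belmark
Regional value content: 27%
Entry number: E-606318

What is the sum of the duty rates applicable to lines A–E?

Line A: metalworking → XVI.2; electrically operated → XVI.2.1; as parts → XVI.2.1.1. Scheduled 6%. No special measure applies. → 6%.
Line B: metalworking → XVI.2; hydraulic → XVI.2.2; reconditioned → XVI.2.2.1. Scheduled 29%. No special measure applies. → 29%.
Line C: construction → XVI.1; electrically operated → XVI.1.1; reconditioned → XVI.1.1.3. Scheduled 32%. Dunmara agreement on XVI.1.1: CTH not met. → 32%.
Line D: construction → XVI.1; electrically operated → XVI.1.1; new → XVI.1.1.1. Scheduled 36%. Dunmara agreement on XVI.1.1: CTH met → 3% available; preferential 3%. → 3%.
Line E: construction → XVI.1; hand-operated → XVI.1.4; as parts → XVI.1.4.2. Scheduled 32%. Belmark agreement on XVI.1: RVC < 40%. → 32%.
Sum: 6% + 29% + 32% + 3% + 32% = 102%.

102%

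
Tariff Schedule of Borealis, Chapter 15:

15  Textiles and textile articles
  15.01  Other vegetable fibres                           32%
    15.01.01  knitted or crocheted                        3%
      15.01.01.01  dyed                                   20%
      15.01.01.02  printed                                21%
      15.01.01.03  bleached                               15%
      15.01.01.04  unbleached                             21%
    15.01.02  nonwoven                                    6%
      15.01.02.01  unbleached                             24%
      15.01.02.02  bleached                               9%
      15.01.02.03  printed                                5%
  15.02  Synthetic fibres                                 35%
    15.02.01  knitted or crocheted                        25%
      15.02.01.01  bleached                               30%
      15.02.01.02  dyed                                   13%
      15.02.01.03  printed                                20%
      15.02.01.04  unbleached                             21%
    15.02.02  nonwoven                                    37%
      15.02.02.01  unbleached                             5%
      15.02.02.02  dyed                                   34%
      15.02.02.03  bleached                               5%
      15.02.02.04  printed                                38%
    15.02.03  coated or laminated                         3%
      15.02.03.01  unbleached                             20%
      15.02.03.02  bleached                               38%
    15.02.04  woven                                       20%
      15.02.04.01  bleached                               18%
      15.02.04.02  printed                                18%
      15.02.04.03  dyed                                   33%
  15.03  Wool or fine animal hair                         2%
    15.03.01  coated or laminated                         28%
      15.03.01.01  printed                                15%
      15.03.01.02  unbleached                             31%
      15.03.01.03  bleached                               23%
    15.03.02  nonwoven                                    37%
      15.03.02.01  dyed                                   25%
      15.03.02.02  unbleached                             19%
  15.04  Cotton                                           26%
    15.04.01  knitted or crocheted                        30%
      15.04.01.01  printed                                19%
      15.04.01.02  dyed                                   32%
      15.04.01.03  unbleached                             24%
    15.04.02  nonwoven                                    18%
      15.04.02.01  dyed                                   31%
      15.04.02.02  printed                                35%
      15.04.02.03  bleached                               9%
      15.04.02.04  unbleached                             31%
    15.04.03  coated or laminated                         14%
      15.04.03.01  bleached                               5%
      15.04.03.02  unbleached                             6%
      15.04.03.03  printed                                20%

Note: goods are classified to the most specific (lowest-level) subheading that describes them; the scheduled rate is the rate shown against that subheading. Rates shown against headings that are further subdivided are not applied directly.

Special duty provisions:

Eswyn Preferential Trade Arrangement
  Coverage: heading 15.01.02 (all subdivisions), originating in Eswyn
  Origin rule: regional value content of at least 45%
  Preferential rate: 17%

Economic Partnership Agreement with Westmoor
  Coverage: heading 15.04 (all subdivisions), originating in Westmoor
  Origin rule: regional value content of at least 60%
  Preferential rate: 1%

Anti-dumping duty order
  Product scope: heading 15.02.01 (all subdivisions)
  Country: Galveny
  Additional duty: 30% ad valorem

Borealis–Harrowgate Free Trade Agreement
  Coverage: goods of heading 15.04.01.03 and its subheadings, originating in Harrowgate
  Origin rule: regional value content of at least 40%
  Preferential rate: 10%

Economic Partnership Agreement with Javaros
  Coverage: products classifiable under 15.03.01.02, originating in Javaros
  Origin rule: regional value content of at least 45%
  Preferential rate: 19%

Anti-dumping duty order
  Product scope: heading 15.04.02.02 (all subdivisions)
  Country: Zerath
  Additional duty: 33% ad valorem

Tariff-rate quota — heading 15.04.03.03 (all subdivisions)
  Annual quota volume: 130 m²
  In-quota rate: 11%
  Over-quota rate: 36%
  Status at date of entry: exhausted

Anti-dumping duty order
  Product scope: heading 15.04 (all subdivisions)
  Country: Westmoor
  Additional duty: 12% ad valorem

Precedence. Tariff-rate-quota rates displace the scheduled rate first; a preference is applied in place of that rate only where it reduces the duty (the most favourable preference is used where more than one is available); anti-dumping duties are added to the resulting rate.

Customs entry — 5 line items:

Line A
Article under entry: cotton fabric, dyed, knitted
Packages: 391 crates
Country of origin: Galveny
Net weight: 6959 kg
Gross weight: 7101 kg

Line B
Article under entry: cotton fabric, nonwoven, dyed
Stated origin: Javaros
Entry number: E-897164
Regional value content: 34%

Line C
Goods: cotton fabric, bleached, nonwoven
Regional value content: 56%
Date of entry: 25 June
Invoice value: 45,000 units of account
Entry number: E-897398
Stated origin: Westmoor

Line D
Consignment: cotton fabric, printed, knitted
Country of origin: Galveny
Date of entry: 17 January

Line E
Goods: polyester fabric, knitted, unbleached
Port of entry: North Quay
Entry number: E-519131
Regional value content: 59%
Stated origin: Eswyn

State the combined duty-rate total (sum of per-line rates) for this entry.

Line A: cotton → 15.04; knitted → 15.04.01; dyed → 15.04.01.02. Scheduled 32%. No special measure applies. → 32%.
Line B: cotton → 15.04; nonwoven → 15.04.02; dyed → 15.04.02.01. Scheduled 31%. Javaros agreement on 15.03.01.02: 15.04.02.01 not covered. → 31%.
Line C: cotton → 15.04; nonwoven → 15.04.02; bleached → 15.04.02.03. Scheduled 9%. Westmoor agreement on 15.04: RVC < 60%; anti-dumping (Westmoor, 15.04): +12%; total 9% + 12% = 21%. → 21%.
Line D: cotton → 15.04; knitted → 15.04.01; printed → 15.04.01.01. Scheduled 19%. No special measure applies. → 19%.
Line E: polyester → 15.02; knitted → 15.02.01; unbleached → 15.02.01.04. Scheduled 21%. Eswyn agreement on 15.01.02: 15.02.01.04 not covered. → 21%.
Sum: 32% + 31% + 21% + 19% + 21% = 124%.

124%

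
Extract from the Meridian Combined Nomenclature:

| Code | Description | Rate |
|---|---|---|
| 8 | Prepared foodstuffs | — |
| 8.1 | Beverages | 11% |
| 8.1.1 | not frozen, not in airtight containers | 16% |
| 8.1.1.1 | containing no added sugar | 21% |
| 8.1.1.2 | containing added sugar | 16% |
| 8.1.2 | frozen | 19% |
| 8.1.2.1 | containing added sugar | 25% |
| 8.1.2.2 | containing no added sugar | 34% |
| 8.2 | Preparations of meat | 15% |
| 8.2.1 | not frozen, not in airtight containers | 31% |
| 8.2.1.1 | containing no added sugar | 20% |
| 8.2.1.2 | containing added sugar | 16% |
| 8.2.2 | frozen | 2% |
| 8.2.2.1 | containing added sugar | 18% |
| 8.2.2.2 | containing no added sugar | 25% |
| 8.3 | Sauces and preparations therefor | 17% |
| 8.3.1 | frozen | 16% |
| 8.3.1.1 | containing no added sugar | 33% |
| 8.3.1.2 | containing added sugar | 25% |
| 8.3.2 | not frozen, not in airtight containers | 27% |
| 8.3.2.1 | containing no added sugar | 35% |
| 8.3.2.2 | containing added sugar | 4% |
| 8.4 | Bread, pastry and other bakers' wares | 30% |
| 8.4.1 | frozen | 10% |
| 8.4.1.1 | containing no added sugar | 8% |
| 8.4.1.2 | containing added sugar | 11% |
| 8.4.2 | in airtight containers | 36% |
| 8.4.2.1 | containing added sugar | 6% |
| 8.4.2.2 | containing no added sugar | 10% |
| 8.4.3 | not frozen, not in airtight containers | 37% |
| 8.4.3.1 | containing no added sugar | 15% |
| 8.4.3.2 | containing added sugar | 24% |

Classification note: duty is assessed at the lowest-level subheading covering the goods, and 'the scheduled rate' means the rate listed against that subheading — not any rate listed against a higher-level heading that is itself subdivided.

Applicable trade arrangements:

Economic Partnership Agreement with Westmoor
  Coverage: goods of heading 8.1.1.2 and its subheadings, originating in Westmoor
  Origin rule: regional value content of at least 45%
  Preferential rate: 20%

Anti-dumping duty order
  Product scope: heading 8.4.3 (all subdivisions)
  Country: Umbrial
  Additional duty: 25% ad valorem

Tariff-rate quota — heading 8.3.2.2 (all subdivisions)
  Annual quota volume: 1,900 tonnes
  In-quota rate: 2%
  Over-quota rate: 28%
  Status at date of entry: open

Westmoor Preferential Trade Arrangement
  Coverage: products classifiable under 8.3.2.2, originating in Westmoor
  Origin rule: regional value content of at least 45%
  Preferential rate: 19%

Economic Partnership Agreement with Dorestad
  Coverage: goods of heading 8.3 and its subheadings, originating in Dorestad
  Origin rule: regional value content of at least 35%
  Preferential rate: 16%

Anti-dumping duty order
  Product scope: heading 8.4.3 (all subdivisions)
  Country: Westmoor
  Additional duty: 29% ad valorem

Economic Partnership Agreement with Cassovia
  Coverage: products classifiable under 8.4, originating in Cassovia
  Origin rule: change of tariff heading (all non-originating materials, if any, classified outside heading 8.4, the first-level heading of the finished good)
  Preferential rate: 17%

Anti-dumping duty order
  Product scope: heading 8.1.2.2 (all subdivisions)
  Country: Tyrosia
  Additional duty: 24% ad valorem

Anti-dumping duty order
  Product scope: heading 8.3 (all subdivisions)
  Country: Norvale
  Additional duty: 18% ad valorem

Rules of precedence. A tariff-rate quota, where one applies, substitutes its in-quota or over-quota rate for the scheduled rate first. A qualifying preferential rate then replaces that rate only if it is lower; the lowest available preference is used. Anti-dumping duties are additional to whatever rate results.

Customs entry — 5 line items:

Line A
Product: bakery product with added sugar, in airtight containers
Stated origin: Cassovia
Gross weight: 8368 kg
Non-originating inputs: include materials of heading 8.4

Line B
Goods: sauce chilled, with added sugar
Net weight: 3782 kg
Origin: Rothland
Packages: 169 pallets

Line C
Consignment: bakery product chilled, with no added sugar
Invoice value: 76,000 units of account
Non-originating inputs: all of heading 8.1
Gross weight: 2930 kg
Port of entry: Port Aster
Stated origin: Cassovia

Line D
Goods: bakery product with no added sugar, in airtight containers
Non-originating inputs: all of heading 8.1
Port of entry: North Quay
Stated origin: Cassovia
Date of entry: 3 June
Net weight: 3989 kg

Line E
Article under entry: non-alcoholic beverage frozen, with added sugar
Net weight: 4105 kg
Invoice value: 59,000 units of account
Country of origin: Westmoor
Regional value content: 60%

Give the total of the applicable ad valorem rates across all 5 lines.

Line A: bakery product → 8.4; in airtight containers → 8.4.2; with added sugar → 8.4.2.1. Scheduled 6%. Cassovia agreement on 8.4: CTH not met. → 6%.
Line B: sauce → 8.3; chilled → 8.3.2; with added sugar → 8.3.2.2. Scheduled 4%. quota on 8.3.2.2 open → in-quota 2%. → 2%.
Line C: bakery product → 8.4; chilled → 8.4.3; with no added sugar → 8.4.3.1. Scheduled 15%. Cassovia agreement on 8.4: CTH met → 17% available; preference 17% not lower than 15% → no reduction. → 15%.
Line D: bakery product → 8.4; in airtight containers → 8.4.2; with no added sugar → 8.4.2.2. Scheduled 10%. Cassovia agreement on 8.4: CTH met → 17% available; preference 17% not lower than 10% → no reduction. → 10%.
Line E: non-alcoholic beverage → 8.1; frozen → 8.1.2; with added sugar → 8.1.2.1. Scheduled 25%. Westmoor agreement on 8.1.1.2: 8.1.2.1 not covered; Westmoor agreement on 8.3.2.2: 8.1.2.1 not covered. → 25%.
Sum: 6% + 2% + 15% + 10% + 25% = 58%.

58%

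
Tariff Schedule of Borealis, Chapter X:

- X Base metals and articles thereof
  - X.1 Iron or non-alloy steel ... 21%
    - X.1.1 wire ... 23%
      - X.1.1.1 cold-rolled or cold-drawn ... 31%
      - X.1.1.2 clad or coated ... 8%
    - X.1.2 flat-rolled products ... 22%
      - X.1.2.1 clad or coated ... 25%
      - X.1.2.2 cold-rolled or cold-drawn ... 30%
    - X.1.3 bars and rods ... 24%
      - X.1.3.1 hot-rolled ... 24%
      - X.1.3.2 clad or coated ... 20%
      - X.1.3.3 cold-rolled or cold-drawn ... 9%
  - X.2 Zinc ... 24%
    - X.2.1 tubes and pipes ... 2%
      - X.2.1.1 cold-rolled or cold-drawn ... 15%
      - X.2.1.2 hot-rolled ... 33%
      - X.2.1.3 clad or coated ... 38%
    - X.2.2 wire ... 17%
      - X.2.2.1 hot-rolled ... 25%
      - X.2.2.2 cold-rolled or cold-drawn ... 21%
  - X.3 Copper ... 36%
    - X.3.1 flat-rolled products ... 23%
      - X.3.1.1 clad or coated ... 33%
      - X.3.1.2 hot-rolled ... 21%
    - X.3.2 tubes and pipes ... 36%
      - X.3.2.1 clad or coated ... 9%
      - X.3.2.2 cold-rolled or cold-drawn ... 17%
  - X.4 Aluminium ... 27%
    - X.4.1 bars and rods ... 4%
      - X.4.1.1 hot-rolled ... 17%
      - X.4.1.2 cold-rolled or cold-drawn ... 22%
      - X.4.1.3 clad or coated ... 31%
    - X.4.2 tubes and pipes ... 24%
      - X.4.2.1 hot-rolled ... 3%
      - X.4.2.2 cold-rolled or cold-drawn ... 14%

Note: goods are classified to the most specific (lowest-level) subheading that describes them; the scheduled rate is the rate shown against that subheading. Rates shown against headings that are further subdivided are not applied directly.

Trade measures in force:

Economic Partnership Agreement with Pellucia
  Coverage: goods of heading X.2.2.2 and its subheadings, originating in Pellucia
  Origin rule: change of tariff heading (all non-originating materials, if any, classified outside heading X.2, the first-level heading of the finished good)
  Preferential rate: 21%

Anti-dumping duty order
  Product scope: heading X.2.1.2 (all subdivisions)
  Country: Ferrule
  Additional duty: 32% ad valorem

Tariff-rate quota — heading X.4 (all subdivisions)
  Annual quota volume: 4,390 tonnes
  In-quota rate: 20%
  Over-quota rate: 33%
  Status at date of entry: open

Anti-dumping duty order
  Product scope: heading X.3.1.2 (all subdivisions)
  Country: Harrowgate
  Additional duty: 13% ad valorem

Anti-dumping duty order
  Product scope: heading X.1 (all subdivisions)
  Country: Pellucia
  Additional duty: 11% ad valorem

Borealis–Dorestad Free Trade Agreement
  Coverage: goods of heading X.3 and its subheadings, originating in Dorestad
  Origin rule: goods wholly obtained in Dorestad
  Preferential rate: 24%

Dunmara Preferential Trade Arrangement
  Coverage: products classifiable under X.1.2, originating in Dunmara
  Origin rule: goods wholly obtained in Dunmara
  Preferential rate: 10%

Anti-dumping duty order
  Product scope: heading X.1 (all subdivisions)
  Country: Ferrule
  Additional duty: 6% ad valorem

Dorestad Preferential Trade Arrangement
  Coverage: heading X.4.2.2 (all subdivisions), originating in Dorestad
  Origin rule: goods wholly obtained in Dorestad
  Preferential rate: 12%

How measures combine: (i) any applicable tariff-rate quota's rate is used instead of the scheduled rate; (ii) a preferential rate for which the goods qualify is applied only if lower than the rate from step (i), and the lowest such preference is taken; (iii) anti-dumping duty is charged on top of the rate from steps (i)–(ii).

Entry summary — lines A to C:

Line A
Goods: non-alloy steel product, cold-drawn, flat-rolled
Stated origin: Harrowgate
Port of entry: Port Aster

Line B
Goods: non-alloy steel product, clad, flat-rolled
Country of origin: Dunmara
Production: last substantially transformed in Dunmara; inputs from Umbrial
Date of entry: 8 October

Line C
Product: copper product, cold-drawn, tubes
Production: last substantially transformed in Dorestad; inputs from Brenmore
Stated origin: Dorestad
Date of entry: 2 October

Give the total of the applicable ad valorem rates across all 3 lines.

72%

Line A: non-alloy steel → X.1; flat-rolled → X.1.2; cold-drawn → X.1.2.2. Scheduled 30%. No special measure applies. → 30%.
Line B: non-alloy steel → X.1; flat-rolled → X.1.2; clad → X.1.2.1. Scheduled 25%. Dunmara agreement on X.1.2: not wholly obtained. → 25%.
Line C: copper → X.3; tubes → X.3.2; cold-drawn → X.3.2.2. Scheduled 17%. Dorestad agreement on X.3: not wholly obtained; Dorestad agreement on X.4.2.2: X.3.2.2 not covered. → 17%.
Sum: 30% + 25% + 17% = 72%.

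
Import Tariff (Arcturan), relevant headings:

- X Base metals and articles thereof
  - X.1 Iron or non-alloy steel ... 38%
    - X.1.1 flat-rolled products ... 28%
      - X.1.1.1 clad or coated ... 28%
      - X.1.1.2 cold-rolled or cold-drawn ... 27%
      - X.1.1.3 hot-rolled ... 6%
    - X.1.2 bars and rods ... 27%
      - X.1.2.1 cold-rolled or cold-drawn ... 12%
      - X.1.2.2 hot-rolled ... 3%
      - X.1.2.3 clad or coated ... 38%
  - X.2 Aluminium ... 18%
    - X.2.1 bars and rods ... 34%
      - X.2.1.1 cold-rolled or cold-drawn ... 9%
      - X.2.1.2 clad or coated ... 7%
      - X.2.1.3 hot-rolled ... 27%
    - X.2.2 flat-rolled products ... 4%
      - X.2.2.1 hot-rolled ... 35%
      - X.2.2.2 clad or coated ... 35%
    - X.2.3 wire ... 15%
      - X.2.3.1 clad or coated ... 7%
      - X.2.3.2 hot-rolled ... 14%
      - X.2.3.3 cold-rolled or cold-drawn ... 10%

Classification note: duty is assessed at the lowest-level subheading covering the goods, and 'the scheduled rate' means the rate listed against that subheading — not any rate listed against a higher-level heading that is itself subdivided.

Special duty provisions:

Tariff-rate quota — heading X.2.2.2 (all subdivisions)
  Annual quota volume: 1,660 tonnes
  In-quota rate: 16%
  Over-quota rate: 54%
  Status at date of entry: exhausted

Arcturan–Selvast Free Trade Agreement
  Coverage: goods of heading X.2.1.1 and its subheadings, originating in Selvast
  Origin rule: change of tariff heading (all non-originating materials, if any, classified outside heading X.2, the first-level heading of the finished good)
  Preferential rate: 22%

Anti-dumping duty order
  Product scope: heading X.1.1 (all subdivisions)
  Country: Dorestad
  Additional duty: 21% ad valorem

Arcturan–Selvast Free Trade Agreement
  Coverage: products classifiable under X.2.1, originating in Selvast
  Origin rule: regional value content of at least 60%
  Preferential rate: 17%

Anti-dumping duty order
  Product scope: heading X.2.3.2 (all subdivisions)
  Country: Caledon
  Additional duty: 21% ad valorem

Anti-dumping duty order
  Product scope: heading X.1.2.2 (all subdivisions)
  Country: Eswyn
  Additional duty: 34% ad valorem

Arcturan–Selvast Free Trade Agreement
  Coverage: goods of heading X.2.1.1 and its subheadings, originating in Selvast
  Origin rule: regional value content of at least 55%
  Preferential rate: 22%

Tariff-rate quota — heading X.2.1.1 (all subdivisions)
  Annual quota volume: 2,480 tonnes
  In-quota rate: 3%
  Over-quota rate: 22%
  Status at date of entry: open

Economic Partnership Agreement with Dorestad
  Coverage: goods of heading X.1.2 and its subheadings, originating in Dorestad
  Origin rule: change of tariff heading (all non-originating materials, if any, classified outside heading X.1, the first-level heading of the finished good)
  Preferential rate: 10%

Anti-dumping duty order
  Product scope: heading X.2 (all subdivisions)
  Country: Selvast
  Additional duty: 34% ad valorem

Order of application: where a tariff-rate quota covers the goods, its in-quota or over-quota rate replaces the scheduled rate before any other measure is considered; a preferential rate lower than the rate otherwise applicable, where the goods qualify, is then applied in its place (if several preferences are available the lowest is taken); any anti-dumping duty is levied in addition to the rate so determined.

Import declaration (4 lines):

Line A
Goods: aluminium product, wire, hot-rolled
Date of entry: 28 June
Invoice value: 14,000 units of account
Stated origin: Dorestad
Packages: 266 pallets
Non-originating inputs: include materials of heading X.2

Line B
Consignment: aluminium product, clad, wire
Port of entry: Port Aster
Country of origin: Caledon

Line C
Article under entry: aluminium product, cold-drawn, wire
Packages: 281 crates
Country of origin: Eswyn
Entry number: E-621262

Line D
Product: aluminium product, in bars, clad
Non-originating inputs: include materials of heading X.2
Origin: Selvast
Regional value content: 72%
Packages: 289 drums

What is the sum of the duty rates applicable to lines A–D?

72%

Line A: aluminium → X.2; wire → X.2.3; hot-rolled → X.2.3.2. Scheduled 14%. Dorestad agreement on X.1.2: X.2.3.2 not covered. → 14%.
Line B: aluminium → X.2; wire → X.2.3; clad → X.2.3.1. Scheduled 7%. No special measure applies. → 7%.
Line C: aluminium → X.2; wire → X.2.3; cold-drawn → X.2.3.3. Scheduled 10%. No special measure applies. → 10%.
Line D: aluminium → X.2; in bars → X.2.1; clad → X.2.1.2. Scheduled 7%. Selvast agreement on X.2.1.1: X.2.1.2 not covered; Selvast agreement on X.2.1: RVC ≥ 60% → 17% available; Selvast agreement on X.2.1.1: X.2.1.2 not covered; preference 17% not lower than 7% → no reduction; anti-dumping (Selvast, X.2): +34%; total 7% + 34% = 41%. → 41%.
Sum: 14% + 7% + 10% + 41% = 72%.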